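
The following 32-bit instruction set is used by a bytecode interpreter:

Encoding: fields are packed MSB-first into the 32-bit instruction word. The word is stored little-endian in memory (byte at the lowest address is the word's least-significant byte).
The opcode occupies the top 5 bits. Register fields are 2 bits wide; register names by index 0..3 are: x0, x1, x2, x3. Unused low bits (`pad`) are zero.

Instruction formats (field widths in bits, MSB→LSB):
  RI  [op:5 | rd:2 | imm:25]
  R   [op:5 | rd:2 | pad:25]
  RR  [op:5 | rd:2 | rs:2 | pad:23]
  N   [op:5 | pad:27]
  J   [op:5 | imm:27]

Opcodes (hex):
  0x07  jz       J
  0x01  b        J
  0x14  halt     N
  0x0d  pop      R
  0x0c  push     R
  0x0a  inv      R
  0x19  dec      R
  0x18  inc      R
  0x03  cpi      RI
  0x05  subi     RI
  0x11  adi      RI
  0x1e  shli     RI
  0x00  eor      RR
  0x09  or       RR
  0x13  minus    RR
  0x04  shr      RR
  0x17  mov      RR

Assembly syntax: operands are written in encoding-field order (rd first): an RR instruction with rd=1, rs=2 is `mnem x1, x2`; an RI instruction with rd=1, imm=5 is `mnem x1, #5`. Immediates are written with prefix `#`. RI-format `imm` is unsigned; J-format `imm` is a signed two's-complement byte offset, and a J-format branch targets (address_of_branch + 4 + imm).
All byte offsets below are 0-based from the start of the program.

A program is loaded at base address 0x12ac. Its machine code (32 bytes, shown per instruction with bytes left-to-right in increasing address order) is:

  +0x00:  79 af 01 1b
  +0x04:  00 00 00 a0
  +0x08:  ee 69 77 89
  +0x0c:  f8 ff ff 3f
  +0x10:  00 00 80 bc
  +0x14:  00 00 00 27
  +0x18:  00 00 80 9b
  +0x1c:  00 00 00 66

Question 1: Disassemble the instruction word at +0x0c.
jz #-8

off 0x0c: read f8 ff ff 3f as little → 0x3ffffff8
  top 5b → 0x7 → jz [J]
  imm: (w>>0)&0x7ffffff=0x7fffff8 (s27→-8) → #-8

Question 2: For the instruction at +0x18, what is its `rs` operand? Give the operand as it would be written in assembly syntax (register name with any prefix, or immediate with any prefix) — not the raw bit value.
x3

off 0x18: read 00 00 80 9b as little → 0x9b800000
  op=0x9b800000>>27=0x13 ⇒ minus (RR)
  rd: (w>>25)&0x3=0x1 → x1
  rs: (w>>23)&0x3=0x3 → x3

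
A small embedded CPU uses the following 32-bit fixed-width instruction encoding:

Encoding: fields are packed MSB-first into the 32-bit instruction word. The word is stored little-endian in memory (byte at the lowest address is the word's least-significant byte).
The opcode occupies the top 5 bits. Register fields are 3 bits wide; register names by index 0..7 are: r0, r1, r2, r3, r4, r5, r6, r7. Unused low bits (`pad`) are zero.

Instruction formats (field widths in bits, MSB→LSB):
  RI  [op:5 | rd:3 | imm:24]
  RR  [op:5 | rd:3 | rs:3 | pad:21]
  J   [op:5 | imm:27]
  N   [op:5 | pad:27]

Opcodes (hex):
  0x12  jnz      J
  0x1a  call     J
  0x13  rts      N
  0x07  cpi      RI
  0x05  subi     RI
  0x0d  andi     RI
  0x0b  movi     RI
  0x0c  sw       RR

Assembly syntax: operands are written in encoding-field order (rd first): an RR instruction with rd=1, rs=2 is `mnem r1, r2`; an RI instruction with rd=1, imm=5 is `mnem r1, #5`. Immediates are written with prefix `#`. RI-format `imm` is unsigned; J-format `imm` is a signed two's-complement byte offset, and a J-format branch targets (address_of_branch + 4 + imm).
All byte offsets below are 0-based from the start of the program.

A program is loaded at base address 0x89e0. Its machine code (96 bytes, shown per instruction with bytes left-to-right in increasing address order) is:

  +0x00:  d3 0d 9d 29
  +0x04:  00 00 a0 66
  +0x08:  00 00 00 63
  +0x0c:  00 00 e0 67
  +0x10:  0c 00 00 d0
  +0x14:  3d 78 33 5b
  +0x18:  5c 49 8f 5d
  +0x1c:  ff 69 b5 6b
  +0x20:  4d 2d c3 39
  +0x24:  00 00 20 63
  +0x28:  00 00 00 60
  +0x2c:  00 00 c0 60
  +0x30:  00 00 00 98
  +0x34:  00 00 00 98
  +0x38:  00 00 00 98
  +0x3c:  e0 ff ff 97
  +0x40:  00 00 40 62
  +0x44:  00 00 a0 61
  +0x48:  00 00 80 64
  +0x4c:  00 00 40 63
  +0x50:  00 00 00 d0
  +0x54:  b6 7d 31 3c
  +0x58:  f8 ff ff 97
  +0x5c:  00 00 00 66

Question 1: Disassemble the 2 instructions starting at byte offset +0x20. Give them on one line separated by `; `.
[20] 4d 2d c3 39 → 0x39c32d4d
  opcode bits[31:27]=0x7: cpi/RI
  rd: (w>>24)&0x7=0x1 → r1
  imm: (w>>0)&0xffffff=0xc32d4d → #12791117
[24] 00 00 20 63 → 0x63200000
  opcode bits[31:27]=0xc: sw/RR
  rd: (w>>24)&0x7=0x3 → r3
  rs: (w>>21)&0x7=0x1 → r1

cpi r1, #12791117; sw r3, r1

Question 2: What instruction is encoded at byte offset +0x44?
[44] 00 00 a0 61 → 0x61a00000
  top 5b → 0xc → sw [RR]
  rd: (w>>24)&0x7=0x1 → r1
  rs: (w>>21)&0x7=0x5 → r5

sw r1, r5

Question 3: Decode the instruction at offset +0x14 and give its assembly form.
@+14  little-endian(3d 78 33 5b) = 0x5b33783d
  opcode bits[31:27]=0xb: movi/RI
  [26:24] rd=3 = r3
  [23:0] imm=3373117 = #3373117

movi r3, #3373117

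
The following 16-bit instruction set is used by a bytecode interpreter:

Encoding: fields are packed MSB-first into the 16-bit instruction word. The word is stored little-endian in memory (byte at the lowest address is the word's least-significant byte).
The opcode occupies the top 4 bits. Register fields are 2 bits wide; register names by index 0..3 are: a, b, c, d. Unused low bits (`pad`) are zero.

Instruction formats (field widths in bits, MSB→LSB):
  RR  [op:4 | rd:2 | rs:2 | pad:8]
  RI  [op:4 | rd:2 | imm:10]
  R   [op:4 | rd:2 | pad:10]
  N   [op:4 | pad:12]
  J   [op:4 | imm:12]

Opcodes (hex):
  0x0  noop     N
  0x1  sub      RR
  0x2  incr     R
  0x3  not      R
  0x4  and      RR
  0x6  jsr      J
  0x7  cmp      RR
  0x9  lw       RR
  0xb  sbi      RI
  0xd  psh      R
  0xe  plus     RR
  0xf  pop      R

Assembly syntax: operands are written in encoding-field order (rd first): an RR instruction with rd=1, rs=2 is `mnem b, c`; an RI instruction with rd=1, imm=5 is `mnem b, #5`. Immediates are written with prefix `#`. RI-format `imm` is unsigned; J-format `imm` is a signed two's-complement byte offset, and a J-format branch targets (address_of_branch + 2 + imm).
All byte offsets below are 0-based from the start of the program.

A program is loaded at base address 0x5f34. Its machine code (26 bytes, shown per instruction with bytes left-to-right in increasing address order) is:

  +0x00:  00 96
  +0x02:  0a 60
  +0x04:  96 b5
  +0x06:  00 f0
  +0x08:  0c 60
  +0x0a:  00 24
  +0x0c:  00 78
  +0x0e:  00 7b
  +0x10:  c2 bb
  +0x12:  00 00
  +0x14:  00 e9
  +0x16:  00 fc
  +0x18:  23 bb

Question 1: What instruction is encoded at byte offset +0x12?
noop

+0x12: 00 00 ⇒ word 0x0000 (little)
  op=0x0000>>12=0x0 ⇒ noop (N)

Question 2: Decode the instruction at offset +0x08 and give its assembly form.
[08] 0c 60 → 0x600c
  opcode bits[15:12]=0x6: jsr/J
  imm@[11:0]=0xc ⇒ #12

jsr #12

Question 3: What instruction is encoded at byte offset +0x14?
off 0x14: read 00 e9 as little → 0xe900
  top 4b → 0xe → plus [RR]
  rd@[11:10]=0x2 ⇒ c
  rs@[9:8]=0x1 ⇒ b

plus c, b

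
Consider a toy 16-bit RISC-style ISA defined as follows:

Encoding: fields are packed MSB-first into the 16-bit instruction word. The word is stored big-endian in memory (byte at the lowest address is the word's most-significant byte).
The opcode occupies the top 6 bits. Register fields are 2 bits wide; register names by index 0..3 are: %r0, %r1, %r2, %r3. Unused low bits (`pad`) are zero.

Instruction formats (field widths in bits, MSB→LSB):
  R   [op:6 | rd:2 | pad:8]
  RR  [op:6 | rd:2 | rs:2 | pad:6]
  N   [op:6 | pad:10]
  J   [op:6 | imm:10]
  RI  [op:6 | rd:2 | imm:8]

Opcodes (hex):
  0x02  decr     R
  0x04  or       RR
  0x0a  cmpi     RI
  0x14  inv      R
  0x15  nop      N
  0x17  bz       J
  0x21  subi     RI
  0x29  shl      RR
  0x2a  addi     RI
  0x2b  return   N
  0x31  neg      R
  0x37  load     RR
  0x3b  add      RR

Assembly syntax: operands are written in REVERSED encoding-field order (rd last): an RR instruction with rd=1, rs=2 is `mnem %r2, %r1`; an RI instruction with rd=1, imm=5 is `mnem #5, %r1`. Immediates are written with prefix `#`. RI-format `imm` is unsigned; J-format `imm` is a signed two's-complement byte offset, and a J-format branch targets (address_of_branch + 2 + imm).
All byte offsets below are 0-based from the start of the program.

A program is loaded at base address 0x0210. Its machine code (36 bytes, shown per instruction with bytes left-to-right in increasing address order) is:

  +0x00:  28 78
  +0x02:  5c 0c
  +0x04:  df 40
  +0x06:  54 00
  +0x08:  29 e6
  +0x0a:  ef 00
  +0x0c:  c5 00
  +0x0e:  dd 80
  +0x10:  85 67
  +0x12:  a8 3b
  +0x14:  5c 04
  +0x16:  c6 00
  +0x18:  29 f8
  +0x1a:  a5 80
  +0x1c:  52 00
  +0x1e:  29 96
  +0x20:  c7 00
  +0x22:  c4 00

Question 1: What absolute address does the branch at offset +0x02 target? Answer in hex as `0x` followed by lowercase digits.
+0x02: 5c 0c ⇒ word 0x5c0c (big)
  opcode bits[15:10]=0x17: bz/J
  imm@[9:0]=0xc ⇒ #12
  target = base 0x0210 + off 0x02 + 2 + imm 12 = 0x0220

0x0220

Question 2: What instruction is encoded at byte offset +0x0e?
load %r2, %r1

+0x0e: dd 80 ⇒ word 0xdd80 (big)
  opcode bits[15:10]=0x37: load/RR
  rd@[9:8]=0x1 ⇒ %r1
  rs@[7:6]=0x2 ⇒ %r2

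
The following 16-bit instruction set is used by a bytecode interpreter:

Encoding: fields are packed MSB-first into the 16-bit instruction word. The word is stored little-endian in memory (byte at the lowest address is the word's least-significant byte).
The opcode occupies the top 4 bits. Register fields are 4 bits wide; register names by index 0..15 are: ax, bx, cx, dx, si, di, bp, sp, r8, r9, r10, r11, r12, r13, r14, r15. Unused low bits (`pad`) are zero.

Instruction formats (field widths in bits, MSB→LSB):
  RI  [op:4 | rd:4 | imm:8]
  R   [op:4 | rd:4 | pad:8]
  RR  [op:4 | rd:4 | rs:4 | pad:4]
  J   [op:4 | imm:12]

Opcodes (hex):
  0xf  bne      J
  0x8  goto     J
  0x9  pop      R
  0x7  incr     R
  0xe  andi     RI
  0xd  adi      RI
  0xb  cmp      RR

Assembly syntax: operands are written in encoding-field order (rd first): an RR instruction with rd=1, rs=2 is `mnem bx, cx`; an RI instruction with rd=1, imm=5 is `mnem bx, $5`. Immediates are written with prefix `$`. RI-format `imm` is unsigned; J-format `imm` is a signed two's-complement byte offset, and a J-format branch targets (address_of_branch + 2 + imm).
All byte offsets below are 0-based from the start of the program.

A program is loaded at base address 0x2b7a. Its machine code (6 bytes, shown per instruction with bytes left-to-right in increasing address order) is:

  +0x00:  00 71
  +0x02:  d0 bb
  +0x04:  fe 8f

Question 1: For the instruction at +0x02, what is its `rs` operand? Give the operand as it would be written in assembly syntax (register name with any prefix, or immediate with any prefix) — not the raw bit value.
r13

+0x02: d0 bb ⇒ word 0xbbd0 (little)
  op=0xbbd0>>12=0xb ⇒ cmp (RR)
  [11:8] rd=11 = r11
  [7:4] rs=13 = r13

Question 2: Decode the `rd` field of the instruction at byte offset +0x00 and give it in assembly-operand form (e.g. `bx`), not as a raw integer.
[00] 00 71 → 0x7100
  top 4b → 0x7 → incr [R]
  [11:8] rd=1 = bx

bx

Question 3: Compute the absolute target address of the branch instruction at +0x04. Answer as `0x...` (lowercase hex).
0x2b7e

+0x04: fe 8f ⇒ word 0x8ffe (little)
  top 4b → 0x8 → goto [J]
  imm@[11:0]=0xffe (s12→-2) ⇒ $-2
  target = base 0x2b7a + off 0x04 + 2 + imm -2 = 0x2b7e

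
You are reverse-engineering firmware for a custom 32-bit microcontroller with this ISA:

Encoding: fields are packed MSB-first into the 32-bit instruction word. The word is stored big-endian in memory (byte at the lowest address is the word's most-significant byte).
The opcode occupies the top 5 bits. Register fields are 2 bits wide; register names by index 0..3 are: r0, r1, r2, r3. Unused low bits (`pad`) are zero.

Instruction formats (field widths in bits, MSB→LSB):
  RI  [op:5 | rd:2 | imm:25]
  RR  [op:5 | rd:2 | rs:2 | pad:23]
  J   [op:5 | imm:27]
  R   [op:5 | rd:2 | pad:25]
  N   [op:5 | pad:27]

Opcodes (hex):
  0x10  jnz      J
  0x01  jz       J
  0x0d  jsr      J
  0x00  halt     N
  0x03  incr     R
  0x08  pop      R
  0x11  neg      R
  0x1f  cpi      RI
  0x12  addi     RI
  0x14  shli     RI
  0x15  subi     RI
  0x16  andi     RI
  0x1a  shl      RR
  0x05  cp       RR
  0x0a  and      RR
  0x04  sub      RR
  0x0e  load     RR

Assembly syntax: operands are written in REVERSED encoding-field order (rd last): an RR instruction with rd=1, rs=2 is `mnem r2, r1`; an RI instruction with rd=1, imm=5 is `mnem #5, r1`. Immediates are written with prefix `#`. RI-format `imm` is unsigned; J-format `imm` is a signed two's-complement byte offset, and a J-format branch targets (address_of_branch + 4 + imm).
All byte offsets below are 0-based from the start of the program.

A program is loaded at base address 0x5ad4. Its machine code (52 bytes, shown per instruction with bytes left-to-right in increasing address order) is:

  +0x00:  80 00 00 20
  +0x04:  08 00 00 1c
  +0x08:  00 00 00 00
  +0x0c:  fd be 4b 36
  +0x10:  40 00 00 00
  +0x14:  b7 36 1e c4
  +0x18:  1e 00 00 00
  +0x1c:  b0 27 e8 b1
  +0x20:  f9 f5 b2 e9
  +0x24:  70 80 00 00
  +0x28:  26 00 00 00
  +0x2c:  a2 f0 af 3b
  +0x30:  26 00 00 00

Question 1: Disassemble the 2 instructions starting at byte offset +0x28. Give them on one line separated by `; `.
sub r0, r3; shli #15773499, r1

+0x28: 26 00 00 00 ⇒ word 0x26000000 (big)
  top 5b → 0x4 → sub [RR]
  [26:25] rd=3 = r3
  [24:23] rs=0 = r0
+0x2c: a2 f0 af 3b ⇒ word 0xa2f0af3b (big)
  top 5b → 0x14 → shli [RI]
  [26:25] rd=1 = r1
  [24:0] imm=15773499 = #15773499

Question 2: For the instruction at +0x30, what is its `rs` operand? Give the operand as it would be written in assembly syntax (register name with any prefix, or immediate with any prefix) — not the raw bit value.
r0

off 0x30: read 26 00 00 00 as big → 0x26000000
  op=0x26000000>>27=0x4 ⇒ sub (RR)
  rd@[26:25]=0x3 ⇒ r3
  rs@[24:23]=0x0 ⇒ r0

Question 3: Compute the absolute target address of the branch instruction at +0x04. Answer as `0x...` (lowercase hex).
0x5af8

[04] 08 00 00 1c → 0x0800001c
  opcode bits[31:27]=0x1: jz/J
  [26:0] imm=28 = #28
  target = base 0x5ad4 + off 0x04 + 4 + imm 28 = 0x5af8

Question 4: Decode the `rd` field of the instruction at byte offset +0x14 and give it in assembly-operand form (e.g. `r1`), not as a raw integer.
r3

[14] b7 36 1e c4 → 0xb7361ec4
  top 5b → 0x16 → andi [RI]
  [26:25] rd=3 = r3
  [24:0] imm=20324036 = #20324036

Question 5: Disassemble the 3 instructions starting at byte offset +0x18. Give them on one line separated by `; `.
incr r3; andi #2615473, r0; cpi #32879337, r0

@+18  big-endian(1e 00 00 00) = 0x1e000000
  opcode bits[31:27]=0x3: incr/R
  rd: (w>>25)&0x3=0x3 → r3
@+1c  big-endian(b0 27 e8 b1) = 0xb027e8b1
  opcode bits[31:27]=0x16: andi/RI
  rd: (w>>25)&0x3=0x0 → r0
  imm: (w>>0)&0x1ffffff=0x27e8b1 → #2615473
@+20  big-endian(f9 f5 b2 e9) = 0xf9f5b2e9
  opcode bits[31:27]=0x1f: cpi/RI
  rd: (w>>25)&0x3=0x0 → r0
  imm: (w>>0)&0x1ffffff=0x1f5b2e9 → #32879337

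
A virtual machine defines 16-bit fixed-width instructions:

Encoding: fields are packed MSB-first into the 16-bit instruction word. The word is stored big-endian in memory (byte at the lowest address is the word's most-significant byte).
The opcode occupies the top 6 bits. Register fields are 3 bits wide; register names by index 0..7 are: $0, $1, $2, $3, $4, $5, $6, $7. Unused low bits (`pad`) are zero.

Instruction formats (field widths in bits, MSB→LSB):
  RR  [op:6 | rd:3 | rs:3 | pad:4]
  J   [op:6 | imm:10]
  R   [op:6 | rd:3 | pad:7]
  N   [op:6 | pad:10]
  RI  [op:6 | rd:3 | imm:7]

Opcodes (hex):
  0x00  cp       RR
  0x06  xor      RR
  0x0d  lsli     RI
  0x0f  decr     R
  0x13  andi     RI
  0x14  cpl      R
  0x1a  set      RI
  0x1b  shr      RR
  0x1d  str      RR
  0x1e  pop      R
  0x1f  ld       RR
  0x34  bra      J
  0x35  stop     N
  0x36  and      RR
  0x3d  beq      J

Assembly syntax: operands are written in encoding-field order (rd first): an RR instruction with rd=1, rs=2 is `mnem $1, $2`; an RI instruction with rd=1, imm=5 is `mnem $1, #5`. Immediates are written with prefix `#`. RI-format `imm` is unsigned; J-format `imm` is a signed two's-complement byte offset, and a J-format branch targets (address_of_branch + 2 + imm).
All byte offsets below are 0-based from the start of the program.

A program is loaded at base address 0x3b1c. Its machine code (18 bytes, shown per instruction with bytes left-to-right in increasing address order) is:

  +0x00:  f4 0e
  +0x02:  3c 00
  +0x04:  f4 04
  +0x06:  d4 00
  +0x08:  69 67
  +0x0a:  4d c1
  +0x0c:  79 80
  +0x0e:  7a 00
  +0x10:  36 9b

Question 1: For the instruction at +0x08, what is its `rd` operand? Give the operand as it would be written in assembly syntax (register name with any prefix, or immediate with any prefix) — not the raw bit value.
@+08  big-endian(69 67) = 0x6967
  top 6b → 0x1a → set [RI]
  rd@[9:7]=0x2 ⇒ $2
  imm@[6:0]=0x67 ⇒ #103

$2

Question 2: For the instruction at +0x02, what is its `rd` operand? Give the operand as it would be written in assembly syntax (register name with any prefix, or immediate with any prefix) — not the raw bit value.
$0

+0x02: 3c 00 ⇒ word 0x3c00 (big)
  op=0x3c00>>10=0xf ⇒ decr (R)
  rd: (w>>7)&0x7=0x0 → $0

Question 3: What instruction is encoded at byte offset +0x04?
@+04  big-endian(f4 04) = 0xf404
  opcode bits[15:10]=0x3d: beq/J
  imm@[9:0]=0x4 ⇒ #4

beq #4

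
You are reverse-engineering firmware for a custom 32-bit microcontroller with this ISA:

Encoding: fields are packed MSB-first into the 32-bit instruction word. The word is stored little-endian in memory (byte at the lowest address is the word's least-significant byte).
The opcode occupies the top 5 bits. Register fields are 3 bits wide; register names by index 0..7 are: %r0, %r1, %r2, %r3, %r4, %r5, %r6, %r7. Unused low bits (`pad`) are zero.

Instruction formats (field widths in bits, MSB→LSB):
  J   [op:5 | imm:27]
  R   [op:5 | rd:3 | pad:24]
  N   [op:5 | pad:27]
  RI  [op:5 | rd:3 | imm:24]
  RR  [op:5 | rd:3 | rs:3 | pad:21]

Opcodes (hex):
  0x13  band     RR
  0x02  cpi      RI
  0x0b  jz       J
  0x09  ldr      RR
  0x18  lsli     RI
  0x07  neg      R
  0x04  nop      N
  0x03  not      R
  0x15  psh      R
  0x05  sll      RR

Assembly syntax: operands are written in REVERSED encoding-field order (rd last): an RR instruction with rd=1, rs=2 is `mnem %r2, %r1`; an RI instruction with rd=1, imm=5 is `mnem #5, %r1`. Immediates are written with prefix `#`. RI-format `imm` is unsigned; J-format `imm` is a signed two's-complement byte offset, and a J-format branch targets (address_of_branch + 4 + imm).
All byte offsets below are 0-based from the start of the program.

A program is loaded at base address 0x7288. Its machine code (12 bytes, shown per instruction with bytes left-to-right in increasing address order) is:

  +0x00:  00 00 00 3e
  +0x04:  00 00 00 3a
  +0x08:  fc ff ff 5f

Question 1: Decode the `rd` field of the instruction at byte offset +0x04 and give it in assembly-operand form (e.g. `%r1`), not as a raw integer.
%r2

[04] 00 00 00 3a → 0x3a000000
  opcode bits[31:27]=0x7: neg/R
  [26:24] rd=2 = %r2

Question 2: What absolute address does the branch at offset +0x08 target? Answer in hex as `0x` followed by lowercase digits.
+0x08: fc ff ff 5f ⇒ word 0x5ffffffc (little)
  top 5b → 0xb → jz [J]
  [26:0] imm=134217724 (s27→-4) = #-4
  target = base 0x7288 + off 0x08 + 4 + imm -4 = 0x7290

0x7290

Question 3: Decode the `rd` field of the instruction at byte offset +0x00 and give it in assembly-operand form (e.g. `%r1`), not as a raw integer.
%r6

[00] 00 00 00 3e → 0x3e000000
  opcode bits[31:27]=0x7: neg/R
  rd@[26:24]=0x6 ⇒ %r6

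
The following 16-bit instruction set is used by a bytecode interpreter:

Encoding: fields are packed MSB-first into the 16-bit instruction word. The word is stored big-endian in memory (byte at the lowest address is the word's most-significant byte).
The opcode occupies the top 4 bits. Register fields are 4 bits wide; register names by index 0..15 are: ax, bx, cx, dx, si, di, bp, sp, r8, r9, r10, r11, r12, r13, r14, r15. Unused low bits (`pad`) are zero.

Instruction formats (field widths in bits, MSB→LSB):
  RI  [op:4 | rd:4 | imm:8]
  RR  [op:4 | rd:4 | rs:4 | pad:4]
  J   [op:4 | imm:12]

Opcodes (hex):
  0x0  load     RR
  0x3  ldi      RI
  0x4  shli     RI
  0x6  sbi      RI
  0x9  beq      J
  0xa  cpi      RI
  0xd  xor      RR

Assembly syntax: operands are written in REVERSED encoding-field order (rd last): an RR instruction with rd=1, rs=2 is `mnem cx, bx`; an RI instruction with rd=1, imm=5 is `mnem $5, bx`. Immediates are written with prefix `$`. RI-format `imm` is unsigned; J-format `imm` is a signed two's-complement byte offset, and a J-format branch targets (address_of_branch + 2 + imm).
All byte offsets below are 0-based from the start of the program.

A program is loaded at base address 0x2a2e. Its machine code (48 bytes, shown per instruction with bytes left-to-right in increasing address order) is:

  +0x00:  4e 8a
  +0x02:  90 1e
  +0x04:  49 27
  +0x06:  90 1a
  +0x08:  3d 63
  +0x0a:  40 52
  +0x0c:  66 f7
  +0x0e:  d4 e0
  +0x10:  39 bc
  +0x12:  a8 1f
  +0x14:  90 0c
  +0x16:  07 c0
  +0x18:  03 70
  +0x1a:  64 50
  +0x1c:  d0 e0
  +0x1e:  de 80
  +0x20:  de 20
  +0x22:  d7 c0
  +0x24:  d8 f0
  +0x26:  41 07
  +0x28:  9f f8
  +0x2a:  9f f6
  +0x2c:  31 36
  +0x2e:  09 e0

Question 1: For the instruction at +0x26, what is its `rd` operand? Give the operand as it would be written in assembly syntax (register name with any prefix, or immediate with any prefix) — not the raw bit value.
bx

off 0x26: read 41 07 as big → 0x4107
  top 4b → 0x4 → shli [RI]
  rd: (w>>8)&0xf=0x1 → bx
  imm: (w>>0)&0xff=0x7 → $7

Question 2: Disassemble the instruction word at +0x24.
xor r15, r8

off 0x24: read d8 f0 as big → 0xd8f0
  opcode bits[15:12]=0xd: xor/RR
  rd: (w>>8)&0xf=0x8 → r8
  rs: (w>>4)&0xf=0xf → r15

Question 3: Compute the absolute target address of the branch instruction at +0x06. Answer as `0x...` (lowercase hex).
0x2a50

@+06  big-endian(90 1a) = 0x901a
  op=0x901a>>12=0x9 ⇒ beq (J)
  imm@[11:0]=0x1a ⇒ $26
  target = base 0x2a2e + off 0x06 + 2 + imm 26 = 0x2a50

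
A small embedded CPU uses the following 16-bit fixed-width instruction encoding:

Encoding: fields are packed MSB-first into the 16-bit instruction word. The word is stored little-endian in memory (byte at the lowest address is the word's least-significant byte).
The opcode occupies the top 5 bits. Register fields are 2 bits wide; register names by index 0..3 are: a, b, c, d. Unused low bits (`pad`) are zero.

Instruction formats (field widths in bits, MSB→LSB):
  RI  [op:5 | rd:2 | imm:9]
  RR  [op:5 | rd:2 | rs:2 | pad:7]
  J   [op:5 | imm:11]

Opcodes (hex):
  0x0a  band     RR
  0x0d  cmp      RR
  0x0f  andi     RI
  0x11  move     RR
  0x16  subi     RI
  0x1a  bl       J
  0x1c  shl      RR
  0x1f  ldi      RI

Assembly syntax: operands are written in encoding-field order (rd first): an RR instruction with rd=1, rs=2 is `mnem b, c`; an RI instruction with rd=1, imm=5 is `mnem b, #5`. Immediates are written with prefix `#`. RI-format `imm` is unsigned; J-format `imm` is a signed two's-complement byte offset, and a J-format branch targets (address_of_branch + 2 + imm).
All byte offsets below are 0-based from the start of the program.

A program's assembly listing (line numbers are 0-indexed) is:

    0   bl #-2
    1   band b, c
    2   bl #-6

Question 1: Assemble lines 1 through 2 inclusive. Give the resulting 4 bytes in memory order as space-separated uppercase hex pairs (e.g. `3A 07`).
L1: band op=0xa:5|rd=1:2|rs=2:2|pad=0:7 ⇒ 0x5300 ⇒ little 00 53
L2: bl op=0x1a:5|imm=-6:11 ⇒ 0xd7fa ⇒ little fa d7

00 53 FA D7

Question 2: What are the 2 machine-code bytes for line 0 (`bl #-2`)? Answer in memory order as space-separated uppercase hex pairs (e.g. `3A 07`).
L0: bl op=0x1a:5|imm=-2:11 ⇒ 0xd7fe ⇒ little fe d7

FE D7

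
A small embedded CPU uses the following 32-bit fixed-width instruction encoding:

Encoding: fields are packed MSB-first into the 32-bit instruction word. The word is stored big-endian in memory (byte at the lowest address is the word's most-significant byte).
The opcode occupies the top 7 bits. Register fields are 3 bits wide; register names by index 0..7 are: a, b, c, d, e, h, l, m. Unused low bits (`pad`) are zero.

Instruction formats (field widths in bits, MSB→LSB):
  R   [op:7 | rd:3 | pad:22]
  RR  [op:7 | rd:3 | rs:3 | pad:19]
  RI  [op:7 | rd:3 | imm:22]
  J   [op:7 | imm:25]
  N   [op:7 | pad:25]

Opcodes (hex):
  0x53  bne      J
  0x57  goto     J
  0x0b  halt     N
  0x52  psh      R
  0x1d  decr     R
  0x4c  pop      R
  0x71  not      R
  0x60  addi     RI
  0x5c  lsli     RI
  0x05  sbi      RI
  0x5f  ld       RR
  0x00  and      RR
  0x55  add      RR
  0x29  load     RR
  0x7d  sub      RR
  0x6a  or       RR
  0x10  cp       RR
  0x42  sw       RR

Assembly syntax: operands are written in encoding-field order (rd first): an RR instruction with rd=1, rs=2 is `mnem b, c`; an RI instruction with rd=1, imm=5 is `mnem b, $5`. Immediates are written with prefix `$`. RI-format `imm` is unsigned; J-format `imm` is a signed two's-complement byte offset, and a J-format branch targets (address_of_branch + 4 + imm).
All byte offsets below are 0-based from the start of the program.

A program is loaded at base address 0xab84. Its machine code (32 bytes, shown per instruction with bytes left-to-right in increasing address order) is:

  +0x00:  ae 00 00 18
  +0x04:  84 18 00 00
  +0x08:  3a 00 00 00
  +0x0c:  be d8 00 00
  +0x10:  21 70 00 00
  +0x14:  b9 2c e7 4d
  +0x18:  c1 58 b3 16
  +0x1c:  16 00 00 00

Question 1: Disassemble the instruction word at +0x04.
@+04  big-endian(84 18 00 00) = 0x84180000
  top 7b → 0x42 → sw [RR]
  rd: (w>>22)&0x7=0x0 → a
  rs: (w>>19)&0x7=0x3 → d

sw a, d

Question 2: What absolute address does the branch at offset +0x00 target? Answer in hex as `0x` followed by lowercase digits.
0xaba0

[00] ae 00 00 18 → 0xae000018
  opcode bits[31:25]=0x57: goto/J
  imm: (w>>0)&0x1ffffff=0x18 → $24
  target = base 0xab84 + off 0x00 + 4 + imm 24 = 0xaba0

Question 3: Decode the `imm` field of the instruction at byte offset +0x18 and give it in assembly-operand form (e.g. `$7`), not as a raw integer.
$1618710

off 0x18: read c1 58 b3 16 as big → 0xc158b316
  top 7b → 0x60 → addi [RI]
  [24:22] rd=5 = h
  [21:0] imm=1618710 = $1618710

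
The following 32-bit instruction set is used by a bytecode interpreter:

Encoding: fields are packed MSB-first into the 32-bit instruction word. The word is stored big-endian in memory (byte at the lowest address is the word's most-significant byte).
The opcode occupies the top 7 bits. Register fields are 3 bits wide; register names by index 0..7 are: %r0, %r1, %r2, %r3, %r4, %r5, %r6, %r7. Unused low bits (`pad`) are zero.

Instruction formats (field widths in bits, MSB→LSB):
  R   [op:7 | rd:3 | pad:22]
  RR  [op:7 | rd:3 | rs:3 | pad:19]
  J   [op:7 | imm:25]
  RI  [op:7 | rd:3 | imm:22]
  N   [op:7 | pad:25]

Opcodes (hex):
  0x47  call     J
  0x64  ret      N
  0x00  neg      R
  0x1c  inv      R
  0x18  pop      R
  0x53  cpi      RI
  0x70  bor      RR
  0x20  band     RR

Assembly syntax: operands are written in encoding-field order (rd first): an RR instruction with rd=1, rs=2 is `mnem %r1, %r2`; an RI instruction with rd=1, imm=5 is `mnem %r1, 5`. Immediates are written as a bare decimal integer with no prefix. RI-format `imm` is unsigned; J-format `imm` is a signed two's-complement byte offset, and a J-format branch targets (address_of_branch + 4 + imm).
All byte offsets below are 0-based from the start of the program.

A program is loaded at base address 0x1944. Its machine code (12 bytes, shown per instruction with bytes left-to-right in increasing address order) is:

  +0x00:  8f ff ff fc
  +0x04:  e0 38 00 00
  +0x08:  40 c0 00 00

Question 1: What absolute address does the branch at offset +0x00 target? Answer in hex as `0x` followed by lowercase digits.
0x1944

[00] 8f ff ff fc → 0x8ffffffc
  top 7b → 0x47 → call [J]
  [24:0] imm=33554428 (s25→-4) = -4
  target = base 0x1944 + off 0x00 + 4 + imm -4 = 0x1944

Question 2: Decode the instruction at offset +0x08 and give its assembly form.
band %r3, %r0

@+08  big-endian(40 c0 00 00) = 0x40c00000
  op=0x40c00000>>25=0x20 ⇒ band (RR)
  [24:22] rd=3 = %r3
  [21:19] rs=0 = %r0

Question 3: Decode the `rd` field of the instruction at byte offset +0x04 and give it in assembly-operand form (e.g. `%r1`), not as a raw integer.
+0x04: e0 38 00 00 ⇒ word 0xe0380000 (big)
  opcode bits[31:25]=0x70: bor/RR
  rd@[24:22]=0x0 ⇒ %r0
  rs@[21:19]=0x7 ⇒ %r7

%r0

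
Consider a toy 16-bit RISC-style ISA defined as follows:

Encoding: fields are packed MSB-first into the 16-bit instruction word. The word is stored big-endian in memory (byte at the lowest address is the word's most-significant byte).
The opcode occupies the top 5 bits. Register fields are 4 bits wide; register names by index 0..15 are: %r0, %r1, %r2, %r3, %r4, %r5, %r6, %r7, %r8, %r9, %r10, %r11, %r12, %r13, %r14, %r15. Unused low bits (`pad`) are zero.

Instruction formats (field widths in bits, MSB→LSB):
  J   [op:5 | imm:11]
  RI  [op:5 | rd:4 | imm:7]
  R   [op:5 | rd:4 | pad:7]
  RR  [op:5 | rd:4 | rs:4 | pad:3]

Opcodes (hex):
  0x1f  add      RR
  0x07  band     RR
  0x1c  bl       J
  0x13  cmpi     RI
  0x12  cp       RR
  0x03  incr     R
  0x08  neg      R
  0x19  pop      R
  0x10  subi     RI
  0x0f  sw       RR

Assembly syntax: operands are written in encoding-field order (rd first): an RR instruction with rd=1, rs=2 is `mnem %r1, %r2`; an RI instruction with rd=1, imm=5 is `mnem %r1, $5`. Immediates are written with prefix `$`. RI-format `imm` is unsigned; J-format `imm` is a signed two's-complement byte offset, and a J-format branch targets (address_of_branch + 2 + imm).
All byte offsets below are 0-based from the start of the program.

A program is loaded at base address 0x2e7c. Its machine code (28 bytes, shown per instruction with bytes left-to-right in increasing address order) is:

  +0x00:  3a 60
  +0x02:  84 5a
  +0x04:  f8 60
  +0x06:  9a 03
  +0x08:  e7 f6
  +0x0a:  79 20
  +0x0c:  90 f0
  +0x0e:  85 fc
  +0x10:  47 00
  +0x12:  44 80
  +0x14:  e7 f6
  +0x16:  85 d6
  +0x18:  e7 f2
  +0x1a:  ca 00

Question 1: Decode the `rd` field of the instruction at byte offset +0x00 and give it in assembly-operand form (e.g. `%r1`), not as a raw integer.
+0x00: 3a 60 ⇒ word 0x3a60 (big)
  top 5b → 0x7 → band [RR]
  rd@[10:7]=0x4 ⇒ %r4
  rs@[6:3]=0xc ⇒ %r12

%r4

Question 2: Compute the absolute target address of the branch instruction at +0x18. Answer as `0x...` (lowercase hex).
off 0x18: read e7 f2 as big → 0xe7f2
  opcode bits[15:11]=0x1c: bl/J
  imm: (w>>0)&0x7ff=0x7f2 (s11→-14) → $-14
  target = base 0x2e7c + off 0x18 + 2 + imm -14 = 0x2e88

0x2e88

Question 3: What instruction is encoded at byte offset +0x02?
+0x02: 84 5a ⇒ word 0x845a (big)
  op=0x845a>>11=0x10 ⇒ subi (RI)
  rd@[10:7]=0x8 ⇒ %r8
  imm@[6:0]=0x5a ⇒ $90

subi %r8, $90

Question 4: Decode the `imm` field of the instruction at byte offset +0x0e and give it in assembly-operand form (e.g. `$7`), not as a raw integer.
[0e] 85 fc → 0x85fc
  top 5b → 0x10 → subi [RI]
  rd: (w>>7)&0xf=0xb → %r11
  imm: (w>>0)&0x7f=0x7c → $124

$124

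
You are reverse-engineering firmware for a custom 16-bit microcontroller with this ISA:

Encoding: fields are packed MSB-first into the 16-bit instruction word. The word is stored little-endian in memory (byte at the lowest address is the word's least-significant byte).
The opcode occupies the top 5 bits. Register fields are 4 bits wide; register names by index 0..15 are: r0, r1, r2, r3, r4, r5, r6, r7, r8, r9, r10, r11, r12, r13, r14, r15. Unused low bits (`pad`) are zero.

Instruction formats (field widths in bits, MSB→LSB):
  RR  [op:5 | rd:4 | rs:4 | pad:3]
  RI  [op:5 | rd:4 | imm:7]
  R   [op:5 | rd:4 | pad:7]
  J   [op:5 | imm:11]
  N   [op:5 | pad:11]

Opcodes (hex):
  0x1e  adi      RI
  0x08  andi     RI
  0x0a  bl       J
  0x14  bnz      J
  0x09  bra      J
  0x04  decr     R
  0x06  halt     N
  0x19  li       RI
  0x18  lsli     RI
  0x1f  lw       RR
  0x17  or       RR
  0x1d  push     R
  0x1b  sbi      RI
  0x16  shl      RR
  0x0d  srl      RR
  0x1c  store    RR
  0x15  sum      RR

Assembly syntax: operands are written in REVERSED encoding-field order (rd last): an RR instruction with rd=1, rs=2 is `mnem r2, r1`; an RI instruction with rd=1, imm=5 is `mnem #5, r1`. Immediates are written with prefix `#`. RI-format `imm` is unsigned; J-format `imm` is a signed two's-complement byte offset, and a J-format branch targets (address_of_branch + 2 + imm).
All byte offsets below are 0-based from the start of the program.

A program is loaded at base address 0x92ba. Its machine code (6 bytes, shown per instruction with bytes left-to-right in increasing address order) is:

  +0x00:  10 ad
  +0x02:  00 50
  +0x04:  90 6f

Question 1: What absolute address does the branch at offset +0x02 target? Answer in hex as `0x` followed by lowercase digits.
[02] 00 50 → 0x5000
  opcode bits[15:11]=0xa: bl/J
  imm@[10:0]=0x0 ⇒ #0
  target = base 0x92ba + off 0x02 + 2 + imm 0 = 0x92be

0x92be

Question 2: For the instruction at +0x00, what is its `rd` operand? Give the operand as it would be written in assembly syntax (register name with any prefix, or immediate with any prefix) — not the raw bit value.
off 0x00: read 10 ad as little → 0xad10
  top 5b → 0x15 → sum [RR]
  rd@[10:7]=0xa ⇒ r10
  rs@[6:3]=0x2 ⇒ r2

r10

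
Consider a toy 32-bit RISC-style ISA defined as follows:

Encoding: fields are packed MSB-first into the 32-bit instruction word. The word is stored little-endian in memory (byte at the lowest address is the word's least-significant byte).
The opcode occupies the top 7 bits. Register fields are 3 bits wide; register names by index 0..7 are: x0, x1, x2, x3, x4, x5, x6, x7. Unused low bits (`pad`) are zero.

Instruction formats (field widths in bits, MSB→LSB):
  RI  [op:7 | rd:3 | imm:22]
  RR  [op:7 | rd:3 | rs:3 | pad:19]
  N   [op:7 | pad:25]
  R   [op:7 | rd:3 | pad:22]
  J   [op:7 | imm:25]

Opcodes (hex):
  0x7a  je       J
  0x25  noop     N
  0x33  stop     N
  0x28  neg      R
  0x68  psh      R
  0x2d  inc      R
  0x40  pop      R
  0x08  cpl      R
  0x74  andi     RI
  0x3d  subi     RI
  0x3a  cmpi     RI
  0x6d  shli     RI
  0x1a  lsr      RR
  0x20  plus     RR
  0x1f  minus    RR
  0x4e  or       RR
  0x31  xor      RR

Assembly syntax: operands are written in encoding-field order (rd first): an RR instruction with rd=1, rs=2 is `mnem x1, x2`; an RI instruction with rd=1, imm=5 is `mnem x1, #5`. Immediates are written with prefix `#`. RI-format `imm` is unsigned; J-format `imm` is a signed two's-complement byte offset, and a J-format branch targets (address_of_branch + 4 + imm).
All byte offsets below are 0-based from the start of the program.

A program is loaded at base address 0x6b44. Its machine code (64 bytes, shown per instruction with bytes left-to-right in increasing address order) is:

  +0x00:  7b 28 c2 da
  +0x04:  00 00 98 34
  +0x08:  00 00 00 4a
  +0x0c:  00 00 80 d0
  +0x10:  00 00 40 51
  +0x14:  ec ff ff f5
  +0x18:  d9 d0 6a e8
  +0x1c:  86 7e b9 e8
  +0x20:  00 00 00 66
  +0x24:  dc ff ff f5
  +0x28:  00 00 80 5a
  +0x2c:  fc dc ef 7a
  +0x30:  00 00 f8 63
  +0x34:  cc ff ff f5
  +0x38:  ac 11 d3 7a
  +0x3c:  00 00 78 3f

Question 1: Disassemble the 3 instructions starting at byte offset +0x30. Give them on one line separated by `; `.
xor x7, x7; je #-52; subi x3, #1249708

[30] 00 00 f8 63 → 0x63f80000
  op=0x63f80000>>25=0x31 ⇒ xor (RR)
  [24:22] rd=7 = x7
  [21:19] rs=7 = x7
[34] cc ff ff f5 → 0xf5ffffcc
  op=0xf5ffffcc>>25=0x7a ⇒ je (J)
  [24:0] imm=33554380 (s25→-52) = #-52
[38] ac 11 d3 7a → 0x7ad311ac
  op=0x7ad311ac>>25=0x3d ⇒ subi (RI)
  [24:22] rd=3 = x3
  [21:0] imm=1249708 = #1249708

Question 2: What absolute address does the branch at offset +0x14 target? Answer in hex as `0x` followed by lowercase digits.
0x6b48

+0x14: ec ff ff f5 ⇒ word 0xf5ffffec (little)
  top 7b → 0x7a → je [J]
  [24:0] imm=33554412 (s25→-20) = #-20
  target = base 0x6b44 + off 0x14 + 4 + imm -20 = 0x6b48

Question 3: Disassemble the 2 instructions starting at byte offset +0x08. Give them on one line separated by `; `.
off 0x08: read 00 00 00 4a as little → 0x4a000000
  op=0x4a000000>>25=0x25 ⇒ noop (N)
off 0x0c: read 00 00 80 d0 as little → 0xd0800000
  op=0xd0800000>>25=0x68 ⇒ psh (R)
  rd@[24:22]=0x2 ⇒ x2

noop; psh x2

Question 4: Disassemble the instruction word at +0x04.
lsr x2, x3

@+04  little-endian(00 00 98 34) = 0x34980000
  opcode bits[31:25]=0x1a: lsr/RR
  rd@[24:22]=0x2 ⇒ x2
  rs@[21:19]=0x3 ⇒ x3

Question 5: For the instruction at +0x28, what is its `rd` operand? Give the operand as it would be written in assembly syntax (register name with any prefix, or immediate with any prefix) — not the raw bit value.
x2

[28] 00 00 80 5a → 0x5a800000
  op=0x5a800000>>25=0x2d ⇒ inc (R)
  rd: (w>>22)&0x7=0x2 → x2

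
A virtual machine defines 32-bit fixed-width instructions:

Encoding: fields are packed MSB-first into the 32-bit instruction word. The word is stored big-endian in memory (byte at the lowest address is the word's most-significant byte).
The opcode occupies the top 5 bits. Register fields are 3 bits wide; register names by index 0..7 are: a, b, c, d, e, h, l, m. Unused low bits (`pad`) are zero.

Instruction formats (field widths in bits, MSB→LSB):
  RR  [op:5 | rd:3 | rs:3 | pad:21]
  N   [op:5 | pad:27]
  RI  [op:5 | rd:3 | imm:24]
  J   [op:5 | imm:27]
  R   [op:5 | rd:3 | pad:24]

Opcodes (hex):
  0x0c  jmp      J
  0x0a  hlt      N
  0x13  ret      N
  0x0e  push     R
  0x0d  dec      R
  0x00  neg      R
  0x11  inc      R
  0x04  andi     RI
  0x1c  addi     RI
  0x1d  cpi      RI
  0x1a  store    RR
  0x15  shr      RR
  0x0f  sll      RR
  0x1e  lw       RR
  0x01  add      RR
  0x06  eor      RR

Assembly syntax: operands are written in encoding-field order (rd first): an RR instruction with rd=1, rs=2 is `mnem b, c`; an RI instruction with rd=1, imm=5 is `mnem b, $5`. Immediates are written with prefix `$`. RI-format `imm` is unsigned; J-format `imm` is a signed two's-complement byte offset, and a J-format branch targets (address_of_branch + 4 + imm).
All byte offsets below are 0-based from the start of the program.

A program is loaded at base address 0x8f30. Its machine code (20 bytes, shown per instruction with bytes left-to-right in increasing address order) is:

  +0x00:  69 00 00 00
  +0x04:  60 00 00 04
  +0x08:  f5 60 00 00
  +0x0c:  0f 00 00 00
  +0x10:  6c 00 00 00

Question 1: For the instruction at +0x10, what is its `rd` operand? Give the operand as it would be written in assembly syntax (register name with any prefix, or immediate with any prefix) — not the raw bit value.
+0x10: 6c 00 00 00 ⇒ word 0x6c000000 (big)
  opcode bits[31:27]=0xd: dec/R
  rd@[26:24]=0x4 ⇒ e

e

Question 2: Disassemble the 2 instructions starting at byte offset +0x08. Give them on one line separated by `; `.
off 0x08: read f5 60 00 00 as big → 0xf5600000
  opcode bits[31:27]=0x1e: lw/RR
  rd@[26:24]=0x5 ⇒ h
  rs@[23:21]=0x3 ⇒ d
off 0x0c: read 0f 00 00 00 as big → 0x0f000000
  opcode bits[31:27]=0x1: add/RR
  rd@[26:24]=0x7 ⇒ m
  rs@[23:21]=0x0 ⇒ a

lw h, d; add m, a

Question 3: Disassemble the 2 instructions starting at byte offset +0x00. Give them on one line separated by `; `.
dec b; jmp $4

@+00  big-endian(69 00 00 00) = 0x69000000
  op=0x69000000>>27=0xd ⇒ dec (R)
  rd: (w>>24)&0x7=0x1 → b
@+04  big-endian(60 00 00 04) = 0x60000004
  op=0x60000004>>27=0xc ⇒ jmp (J)
  imm: (w>>0)&0x7ffffff=0x4 → $4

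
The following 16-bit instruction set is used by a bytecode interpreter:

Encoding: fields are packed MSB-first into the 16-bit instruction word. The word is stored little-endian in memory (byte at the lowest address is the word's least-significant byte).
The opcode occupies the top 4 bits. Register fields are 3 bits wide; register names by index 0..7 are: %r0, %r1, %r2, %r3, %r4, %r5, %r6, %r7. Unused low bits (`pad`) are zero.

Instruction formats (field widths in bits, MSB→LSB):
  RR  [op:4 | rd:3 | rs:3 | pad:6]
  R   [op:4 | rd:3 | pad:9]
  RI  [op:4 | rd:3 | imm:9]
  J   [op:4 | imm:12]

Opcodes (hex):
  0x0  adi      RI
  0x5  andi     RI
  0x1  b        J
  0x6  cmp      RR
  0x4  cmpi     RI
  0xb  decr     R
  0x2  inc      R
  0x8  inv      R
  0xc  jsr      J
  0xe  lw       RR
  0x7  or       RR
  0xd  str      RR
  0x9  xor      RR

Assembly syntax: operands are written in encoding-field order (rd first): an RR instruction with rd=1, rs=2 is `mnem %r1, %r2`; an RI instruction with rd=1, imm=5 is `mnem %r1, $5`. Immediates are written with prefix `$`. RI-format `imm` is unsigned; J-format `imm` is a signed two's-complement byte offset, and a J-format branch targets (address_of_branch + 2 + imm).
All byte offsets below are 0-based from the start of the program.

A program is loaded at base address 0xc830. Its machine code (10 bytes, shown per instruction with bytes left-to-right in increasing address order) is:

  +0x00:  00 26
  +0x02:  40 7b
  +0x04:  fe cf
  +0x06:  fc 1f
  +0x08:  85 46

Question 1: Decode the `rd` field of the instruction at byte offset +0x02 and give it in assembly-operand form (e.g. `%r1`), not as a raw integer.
@+02  little-endian(40 7b) = 0x7b40
  top 4b → 0x7 → or [RR]
  [11:9] rd=5 = %r5
  [8:6] rs=5 = %r5

%r5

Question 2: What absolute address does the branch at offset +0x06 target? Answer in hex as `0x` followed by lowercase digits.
0xc834

off 0x06: read fc 1f as little → 0x1ffc
  opcode bits[15:12]=0x1: b/J
  imm: (w>>0)&0xfff=0xffc (s12→-4) → $-4
  target = base 0xc830 + off 0x06 + 2 + imm -4 = 0xc834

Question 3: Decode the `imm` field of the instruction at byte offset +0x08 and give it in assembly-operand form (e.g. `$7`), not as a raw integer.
$133

+0x08: 85 46 ⇒ word 0x4685 (little)
  op=0x4685>>12=0x4 ⇒ cmpi (RI)
  rd: (w>>9)&0x7=0x3 → %r3
  imm: (w>>0)&0x1ff=0x85 → $133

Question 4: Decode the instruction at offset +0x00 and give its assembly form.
@+00  little-endian(00 26) = 0x2600
  opcode bits[15:12]=0x2: inc/R
  [11:9] rd=3 = %r3

inc %r3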